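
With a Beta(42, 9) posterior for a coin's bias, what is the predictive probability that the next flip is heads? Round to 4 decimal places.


The predictive probability equals the posterior mean.
P(next = heads) = alpha / (alpha + beta)
= 42 / 51 = 0.8235

0.8235


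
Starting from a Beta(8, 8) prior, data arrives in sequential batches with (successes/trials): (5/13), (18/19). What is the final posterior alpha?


In sequential Bayesian updating, we sum all successes.
Total successes = 23
Final alpha = 8 + 23 = 31

31


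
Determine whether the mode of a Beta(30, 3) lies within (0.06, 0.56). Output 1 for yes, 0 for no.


First find the mode: (a-1)/(a+b-2) = 0.9355
Is 0.9355 in (0.06, 0.56)? 0

0


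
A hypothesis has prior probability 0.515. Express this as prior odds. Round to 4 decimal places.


Odds = P(H) / P(not H) = 0.515 / 0.485
= 1.0619

1.0619


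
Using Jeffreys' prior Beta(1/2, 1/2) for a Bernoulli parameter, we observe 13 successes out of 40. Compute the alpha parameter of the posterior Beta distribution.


Conjugate update: Beta(0.5 + k, 0.5 + n - k).
k = 13, n - k = 27
Posterior alpha = 0.5 + k = 0.5 + 13 = 13.5

13.5


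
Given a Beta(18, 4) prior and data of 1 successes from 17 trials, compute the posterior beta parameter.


Number of failures = 17 - 1 = 16
Posterior beta = 4 + 16 = 20

20


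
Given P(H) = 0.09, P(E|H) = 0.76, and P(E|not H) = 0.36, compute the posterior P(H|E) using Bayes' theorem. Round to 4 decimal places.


By Bayes' theorem: P(H|E) = P(E|H)*P(H) / P(E)
P(E) = P(E|H)*P(H) + P(E|not H)*P(not H)
P(E) = 0.76*0.09 + 0.36*0.91 = 0.396
P(H|E) = 0.76*0.09 / 0.396 = 0.1727

0.1727


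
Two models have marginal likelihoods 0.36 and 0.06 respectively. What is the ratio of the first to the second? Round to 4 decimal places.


Evidence ratio = 0.36 / 0.06
= 6.0

6.0


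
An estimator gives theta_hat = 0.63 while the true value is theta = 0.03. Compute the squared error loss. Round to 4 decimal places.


The squared error loss is (theta_hat - theta)^2
= (0.63 - 0.03)^2
= (0.6)^2 = 0.36

0.36


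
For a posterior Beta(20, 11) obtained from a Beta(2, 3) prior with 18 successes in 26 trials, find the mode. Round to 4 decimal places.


Mode = (alpha - 1) / (alpha + beta - 2)
= 19 / 29
= 0.6552

0.6552


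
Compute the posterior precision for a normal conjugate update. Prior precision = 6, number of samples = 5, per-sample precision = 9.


tau_post = tau_0 + n * tau
= 6 + 5 * 9 = 51

51


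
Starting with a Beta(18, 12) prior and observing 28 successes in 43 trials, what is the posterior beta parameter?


Posterior beta = prior beta + failures
Failures = 43 - 28 = 15
beta_post = 12 + 15 = 27

27


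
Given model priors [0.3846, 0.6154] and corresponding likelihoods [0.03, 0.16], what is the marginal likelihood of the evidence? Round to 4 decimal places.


P(E) = sum_i P(M_i) P(E|M_i)
= 0.0115 + 0.0985
= 0.11

0.11


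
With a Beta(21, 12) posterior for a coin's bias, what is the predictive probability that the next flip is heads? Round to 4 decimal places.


The predictive probability equals the posterior mean.
P(next = heads) = alpha / (alpha + beta)
= 21 / 33 = 0.6364

0.6364


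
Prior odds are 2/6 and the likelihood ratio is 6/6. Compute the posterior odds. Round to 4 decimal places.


Posterior odds = prior odds * likelihood ratio
= (2/6) * (6/6)
= 12 / 36
= 0.3333

0.3333


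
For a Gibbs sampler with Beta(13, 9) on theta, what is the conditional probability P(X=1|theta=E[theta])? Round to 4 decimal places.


E[theta] = 13/(13+9) = 0.5909
P(X=1|theta) = theta = 0.5909

0.5909


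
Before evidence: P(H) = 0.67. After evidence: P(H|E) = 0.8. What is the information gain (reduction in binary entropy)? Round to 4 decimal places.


Prior entropy = 0.9149
Posterior entropy = 0.7219
Information gain = 0.9149 - 0.7219 = 0.193

0.193


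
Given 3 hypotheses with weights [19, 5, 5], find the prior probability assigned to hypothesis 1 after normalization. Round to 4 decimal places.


To normalize, divide each weight by the sum of all weights.
Sum = 29
Prior(H1) = 19/29 = 0.6552

0.6552


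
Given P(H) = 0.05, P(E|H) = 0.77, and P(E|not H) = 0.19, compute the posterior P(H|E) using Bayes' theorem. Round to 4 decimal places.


By Bayes' theorem: P(H|E) = P(E|H)*P(H) / P(E)
P(E) = P(E|H)*P(H) + P(E|not H)*P(not H)
P(E) = 0.77*0.05 + 0.19*0.95 = 0.219
P(H|E) = 0.77*0.05 / 0.219 = 0.1758

0.1758


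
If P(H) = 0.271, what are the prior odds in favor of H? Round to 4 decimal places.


Prior odds = P(H) / (1 - P(H))
= 0.271 / 0.729
= 0.3717

0.3717


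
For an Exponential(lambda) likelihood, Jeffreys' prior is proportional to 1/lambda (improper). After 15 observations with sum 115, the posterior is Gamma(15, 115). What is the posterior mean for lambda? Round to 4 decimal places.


Posterior = Gamma(n, sum_x) = Gamma(15, 115)
Posterior mean = shape/rate = 15/115
= 0.1304

0.1304


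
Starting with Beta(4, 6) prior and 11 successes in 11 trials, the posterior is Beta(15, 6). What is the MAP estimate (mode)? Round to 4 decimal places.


The mode of Beta(a, b) when a > 1 and b > 1 is (a-1)/(a+b-2)
= (15 - 1) / (15 + 6 - 2)
= 14 / 19
= 0.7368

0.7368


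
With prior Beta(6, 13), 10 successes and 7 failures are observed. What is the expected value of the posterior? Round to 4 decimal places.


Posterior = Beta(16, 20)
E[theta] = alpha/(alpha+beta)
= 16/36 = 0.4444

0.4444


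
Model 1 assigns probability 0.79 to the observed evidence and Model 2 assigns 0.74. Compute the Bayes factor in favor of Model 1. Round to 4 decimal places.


BF = P(data|M1) / P(data|M2)
= 0.79 / 0.74 = 1.0676

1.0676


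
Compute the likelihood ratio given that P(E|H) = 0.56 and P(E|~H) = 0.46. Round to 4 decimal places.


LR = P(E|H) / P(E|~H)
= 0.56 / 0.46 = 1.2174

1.2174


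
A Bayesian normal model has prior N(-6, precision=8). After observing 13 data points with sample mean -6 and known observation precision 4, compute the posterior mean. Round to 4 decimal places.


Posterior mean = (prior_precision * prior_mean + n * data_precision * data_mean) / (prior_precision + n * data_precision)
Numerator = 8*-6 + 13*4*-6 = -360
Denominator = 8 + 13*4 = 60
Posterior mean = -6.0

-6.0


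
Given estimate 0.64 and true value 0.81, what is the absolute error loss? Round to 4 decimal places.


Absolute error = |estimate - true|
= |-0.17| = 0.17

0.17


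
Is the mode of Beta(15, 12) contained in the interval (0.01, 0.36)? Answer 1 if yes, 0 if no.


Mode = (a-1)/(a+b-2) = 14/25 = 0.56
Interval: (0.01, 0.36)
Contains mode? 0

0


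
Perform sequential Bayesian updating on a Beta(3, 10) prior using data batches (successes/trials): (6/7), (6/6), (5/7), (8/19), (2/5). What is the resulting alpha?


Accumulate successes: 27
Posterior alpha = prior alpha + sum of successes
= 3 + 27 = 30

30


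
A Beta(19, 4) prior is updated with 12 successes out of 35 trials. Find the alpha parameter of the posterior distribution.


In the Beta-Binomial conjugate update:
alpha_post = alpha_prior + successes
= 19 + 12
= 31

31


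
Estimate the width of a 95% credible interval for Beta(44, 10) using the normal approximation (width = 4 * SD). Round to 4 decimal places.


For Beta(a,b): Var = ab/((a+b)^2(a+b+1))
Var = 0.0027, SD = 0.0524
Approximate 95% CI width = 4 * 0.0524 = 0.2095

0.2095


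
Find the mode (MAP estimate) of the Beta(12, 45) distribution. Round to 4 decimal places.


For Beta(a,b) with a,b > 1:
Mode = (a-1)/(a+b-2) = (12-1)/(57-2)
= 11/55 = 0.2

0.2


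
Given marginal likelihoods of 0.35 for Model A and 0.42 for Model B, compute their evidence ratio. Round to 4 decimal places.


Ratio = ML(A) / ML(B) = 0.35/0.42
= 0.8333

0.8333


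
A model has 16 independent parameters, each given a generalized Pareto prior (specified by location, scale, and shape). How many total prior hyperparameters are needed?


Each generalized Pareto prior needs 3 hyperparameters (location, scale, and shape).
Total = 3 * 16 = 48

48


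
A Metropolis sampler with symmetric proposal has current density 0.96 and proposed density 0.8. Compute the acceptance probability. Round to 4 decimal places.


For symmetric proposals, acceptance = min(1, pi(x*)/pi(x))
= min(1, 0.8/0.96)
= min(1, 0.8333) = 0.8333

0.8333


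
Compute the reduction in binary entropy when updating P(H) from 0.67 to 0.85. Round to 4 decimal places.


H_before = -p*log2(p) - (1-p)*log2(1-p) for p=0.67: 0.9149
H_after for p=0.85: 0.6098
Reduction = 0.9149 - 0.6098 = 0.3051

0.3051


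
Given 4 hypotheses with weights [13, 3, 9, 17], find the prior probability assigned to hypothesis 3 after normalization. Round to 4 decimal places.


To normalize, divide each weight by the sum of all weights.
Sum = 42
Prior(H3) = 9/42 = 0.2143

0.2143


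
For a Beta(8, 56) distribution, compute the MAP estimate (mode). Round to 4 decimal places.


MAP = mode = (a-1)/(a+b-2)
= (8-1)/(8+56-2)
= 7/62 = 0.1129

0.1129


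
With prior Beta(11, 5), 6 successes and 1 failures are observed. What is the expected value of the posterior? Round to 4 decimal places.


Posterior = Beta(17, 6)
E[theta] = alpha/(alpha+beta)
= 17/23 = 0.7391

0.7391


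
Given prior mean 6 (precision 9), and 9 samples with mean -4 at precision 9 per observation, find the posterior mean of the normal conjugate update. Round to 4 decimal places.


The posterior mean is a precision-weighted average of prior and data.
Post. prec. = 9 + 81 = 90
Post. mean = (54 + -324)/90 = -270/90 = -3.0

-3.0


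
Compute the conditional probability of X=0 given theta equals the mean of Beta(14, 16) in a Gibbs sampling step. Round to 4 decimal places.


Mean of Beta(14, 16) = 0.4667
P(X=0 | theta=0.4667) = 0.5333

0.5333


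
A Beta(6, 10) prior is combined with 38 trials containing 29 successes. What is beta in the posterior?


In conjugate updating:
beta_posterior = beta_prior + (n - k)
= 10 + (38 - 29)
= 10 + 9 = 19

19


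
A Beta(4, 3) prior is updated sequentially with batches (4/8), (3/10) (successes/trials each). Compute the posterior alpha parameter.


Sequential conjugate updating is equivalent to a single batch update.
Total successes across all batches = 7
alpha_posterior = alpha_prior + total_successes = 4 + 7
= 11

11


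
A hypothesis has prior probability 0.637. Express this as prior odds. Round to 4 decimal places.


Odds = P(H) / P(not H) = 0.637 / 0.363
= 1.7548

1.7548


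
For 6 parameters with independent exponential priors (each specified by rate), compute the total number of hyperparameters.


A exponential prior has 1 hyperparameter per parameter.
Total = 6 * 1 = 6

6


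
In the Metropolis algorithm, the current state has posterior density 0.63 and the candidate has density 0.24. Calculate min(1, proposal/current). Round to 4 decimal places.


Ratio = 0.24/0.63 = 0.381
Acceptance probability = min(1, 0.381)
= 0.381

0.381


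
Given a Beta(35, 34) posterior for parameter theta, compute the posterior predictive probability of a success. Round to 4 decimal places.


For a Beta-Bernoulli model, the predictive probability is the mean:
P(success) = 35/(35+34) = 35/69 = 0.5072

0.5072


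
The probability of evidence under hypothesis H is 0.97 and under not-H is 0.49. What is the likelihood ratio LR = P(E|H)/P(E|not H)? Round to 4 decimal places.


LR = 0.97 / 0.49
= 1.9796

1.9796


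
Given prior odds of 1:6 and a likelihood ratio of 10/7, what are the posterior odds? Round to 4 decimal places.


Posterior odds = prior odds * LR
Prior odds = 1/6 = 0.1667
LR = 10/7 = 1.4286
Posterior odds = 0.1667 * 1.4286 = 0.2381

0.2381


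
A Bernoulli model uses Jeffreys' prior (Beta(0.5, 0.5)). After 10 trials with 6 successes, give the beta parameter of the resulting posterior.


Posterior = Beta(prior_alpha + successes, prior_beta + failures)
= Beta(0.5 + 6, 0.5 + 4)
Posterior beta = 0.5 + (n - k) = 0.5 + 4 = 4.5

4.5


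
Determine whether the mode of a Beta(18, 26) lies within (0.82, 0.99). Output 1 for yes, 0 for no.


First find the mode: (a-1)/(a+b-2) = 0.4048
Is 0.4048 in (0.82, 0.99)? 0

0


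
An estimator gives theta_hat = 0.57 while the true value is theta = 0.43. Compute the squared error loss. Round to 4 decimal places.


The squared error loss is (theta_hat - theta)^2
= (0.57 - 0.43)^2
= (0.14)^2 = 0.0196

0.0196


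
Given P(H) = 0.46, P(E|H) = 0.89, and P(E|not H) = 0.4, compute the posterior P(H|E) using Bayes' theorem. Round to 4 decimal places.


By Bayes' theorem: P(H|E) = P(E|H)*P(H) / P(E)
P(E) = P(E|H)*P(H) + P(E|not H)*P(not H)
P(E) = 0.89*0.46 + 0.4*0.54 = 0.6254
P(H|E) = 0.89*0.46 / 0.6254 = 0.6546

0.6546


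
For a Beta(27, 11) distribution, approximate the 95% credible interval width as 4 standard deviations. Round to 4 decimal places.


Variance of Beta(a,b) = ab / ((a+b)^2 * (a+b+1))
= 27*11 / ((38)^2 * 39)
= 0.0053
SD = sqrt(0.0053) = 0.0726
Width = 4 * SD = 0.2905

0.2905


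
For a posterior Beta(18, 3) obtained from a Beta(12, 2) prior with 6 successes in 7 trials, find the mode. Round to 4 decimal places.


Mode = (alpha - 1) / (alpha + beta - 2)
= 17 / 19
= 0.8947

0.8947


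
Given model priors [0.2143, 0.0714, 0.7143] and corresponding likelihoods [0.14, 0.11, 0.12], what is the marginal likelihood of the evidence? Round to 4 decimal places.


P(E) = sum_i P(M_i) P(E|M_i)
= 0.03 + 0.0079 + 0.0857
= 0.1236

0.1236


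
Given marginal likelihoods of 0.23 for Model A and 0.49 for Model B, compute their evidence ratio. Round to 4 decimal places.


Ratio = ML(A) / ML(B) = 0.23/0.49
= 0.4694

0.4694


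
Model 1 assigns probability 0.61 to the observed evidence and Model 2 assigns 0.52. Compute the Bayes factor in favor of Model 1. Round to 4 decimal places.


BF = P(data|M1) / P(data|M2)
= 0.61 / 0.52 = 1.1731

1.1731


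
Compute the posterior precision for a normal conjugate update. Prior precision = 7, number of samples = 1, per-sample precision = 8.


tau_post = tau_0 + n * tau
= 7 + 1 * 8 = 15

15


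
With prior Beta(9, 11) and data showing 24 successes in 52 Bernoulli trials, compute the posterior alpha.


Conjugate update: alpha_posterior = alpha_prior + k
= 9 + 24 = 33

33


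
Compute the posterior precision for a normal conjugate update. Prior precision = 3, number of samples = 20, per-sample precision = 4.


tau_post = tau_0 + n * tau
= 3 + 20 * 4 = 83

83


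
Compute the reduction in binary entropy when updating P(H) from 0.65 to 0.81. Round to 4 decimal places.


H_before = -p*log2(p) - (1-p)*log2(1-p) for p=0.65: 0.9341
H_after for p=0.81: 0.7015
Reduction = 0.9341 - 0.7015 = 0.2326

0.2326


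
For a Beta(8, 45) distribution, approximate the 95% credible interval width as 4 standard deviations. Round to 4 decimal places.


Variance of Beta(a,b) = ab / ((a+b)^2 * (a+b+1))
= 8*45 / ((53)^2 * 54)
= 0.0024
SD = sqrt(0.0024) = 0.0487
Width = 4 * SD = 0.1949

0.1949


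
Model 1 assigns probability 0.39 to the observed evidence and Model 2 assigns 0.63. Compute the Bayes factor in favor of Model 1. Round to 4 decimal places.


BF = P(data|M1) / P(data|M2)
= 0.39 / 0.63 = 0.619

0.619


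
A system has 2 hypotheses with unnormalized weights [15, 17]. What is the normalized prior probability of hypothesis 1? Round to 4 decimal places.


The normalized prior is the weight divided by the total.
Total weight = 32
P(H1) = 15 / 32 = 0.4688

0.4688


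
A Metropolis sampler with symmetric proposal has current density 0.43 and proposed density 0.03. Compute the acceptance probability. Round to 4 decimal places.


For symmetric proposals, acceptance = min(1, pi(x*)/pi(x))
= min(1, 0.03/0.43)
= min(1, 0.0698) = 0.0698

0.0698


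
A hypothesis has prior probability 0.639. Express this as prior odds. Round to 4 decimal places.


Odds = P(H) / P(not H) = 0.639 / 0.361
= 1.7701

1.7701


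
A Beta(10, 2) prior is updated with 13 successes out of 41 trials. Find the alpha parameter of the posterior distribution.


In the Beta-Binomial conjugate update:
alpha_post = alpha_prior + successes
= 10 + 13
= 23

23


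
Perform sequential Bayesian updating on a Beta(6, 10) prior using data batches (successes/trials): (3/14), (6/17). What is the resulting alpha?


Accumulate successes: 9
Posterior alpha = prior alpha + sum of successes
= 6 + 9 = 15

15


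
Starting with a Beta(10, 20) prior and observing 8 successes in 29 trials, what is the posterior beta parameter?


Posterior beta = prior beta + failures
Failures = 29 - 8 = 21
beta_post = 20 + 21 = 41

41


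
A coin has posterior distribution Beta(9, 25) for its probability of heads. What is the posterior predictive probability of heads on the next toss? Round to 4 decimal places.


Posterior predictive = E[theta] = alpha/(alpha+beta)
= 9/34
= 0.2647

0.2647


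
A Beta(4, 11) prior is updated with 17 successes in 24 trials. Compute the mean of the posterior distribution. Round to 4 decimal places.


After update: Beta(21, 18)
Mean = 21 / (21 + 18) = 21 / 39
= 0.5385

0.5385


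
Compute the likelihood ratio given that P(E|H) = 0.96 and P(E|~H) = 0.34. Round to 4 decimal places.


LR = P(E|H) / P(E|~H)
= 0.96 / 0.34 = 2.8235

2.8235


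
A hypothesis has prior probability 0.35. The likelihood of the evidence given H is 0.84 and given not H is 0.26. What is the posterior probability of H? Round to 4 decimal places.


Using Bayes' theorem:
P(E) = 0.35 * 0.84 + 0.65 * 0.26
P(E) = 0.463
P(H|E) = (0.35 * 0.84) / 0.463 = 0.635

0.635


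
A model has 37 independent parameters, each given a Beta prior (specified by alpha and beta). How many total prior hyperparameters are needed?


Each Beta prior needs 2 hyperparameters (alpha and beta).
Total = 2 * 37 = 74

74


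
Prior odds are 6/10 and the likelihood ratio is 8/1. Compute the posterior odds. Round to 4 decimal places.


Posterior odds = prior odds * likelihood ratio
= (6/10) * (8/1)
= 48 / 10
= 4.8

4.8


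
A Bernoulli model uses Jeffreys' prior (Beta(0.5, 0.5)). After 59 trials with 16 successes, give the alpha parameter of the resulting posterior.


Posterior = Beta(prior_alpha + successes, prior_beta + failures)
= Beta(0.5 + 16, 0.5 + 43)
Posterior alpha = 0.5 + k = 0.5 + 16 = 16.5

16.5


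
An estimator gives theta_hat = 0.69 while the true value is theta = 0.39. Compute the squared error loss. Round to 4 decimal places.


The squared error loss is (theta_hat - theta)^2
= (0.69 - 0.39)^2
= (0.3)^2 = 0.09

0.09


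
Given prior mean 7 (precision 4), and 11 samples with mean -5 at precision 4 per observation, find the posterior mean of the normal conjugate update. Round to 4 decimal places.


The posterior mean is a precision-weighted average of prior and data.
Post. prec. = 4 + 44 = 48
Post. mean = (28 + -220)/48 = -192/48 = -4.0

-4.0


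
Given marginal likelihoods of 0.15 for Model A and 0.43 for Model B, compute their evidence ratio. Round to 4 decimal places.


Ratio = ML(A) / ML(B) = 0.15/0.43
= 0.3488

0.3488


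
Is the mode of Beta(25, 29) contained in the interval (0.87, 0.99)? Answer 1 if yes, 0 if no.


Mode = (a-1)/(a+b-2) = 24/52 = 0.4615
Interval: (0.87, 0.99)
Contains mode? 0

0


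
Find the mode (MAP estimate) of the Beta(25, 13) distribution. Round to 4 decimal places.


For Beta(a,b) with a,b > 1:
Mode = (a-1)/(a+b-2) = (25-1)/(38-2)
= 24/36 = 0.6667

0.6667


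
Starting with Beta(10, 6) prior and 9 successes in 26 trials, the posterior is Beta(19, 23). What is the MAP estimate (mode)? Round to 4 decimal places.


The mode of Beta(a, b) when a > 1 and b > 1 is (a-1)/(a+b-2)
= (19 - 1) / (19 + 23 - 2)
= 18 / 40
= 0.45

0.45


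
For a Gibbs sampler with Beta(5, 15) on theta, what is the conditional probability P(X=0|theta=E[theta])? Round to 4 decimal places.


E[theta] = 5/(5+15) = 0.25
P(X=0|theta) = 1 - theta = 0.75

0.75


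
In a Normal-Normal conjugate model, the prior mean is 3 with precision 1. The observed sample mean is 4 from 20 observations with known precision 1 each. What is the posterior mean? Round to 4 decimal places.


Posterior precision = tau0 + n*tau = 1 + 20*1 = 21
Posterior mean = (tau0*mu0 + n*tau*xbar) / posterior_precision
= (1*3 + 20*1*4) / 21
= 83 / 21 = 3.9524

3.9524


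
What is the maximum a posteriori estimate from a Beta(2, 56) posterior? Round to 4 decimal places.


The MAP estimate equals the mode of the distribution.
Mode of Beta(a,b) = (a-1)/(a+b-2)
= 1/56
= 0.0179

0.0179


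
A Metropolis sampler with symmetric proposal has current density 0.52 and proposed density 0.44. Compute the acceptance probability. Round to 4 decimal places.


For symmetric proposals, acceptance = min(1, pi(x*)/pi(x))
= min(1, 0.44/0.52)
= min(1, 0.8462) = 0.8462

0.8462


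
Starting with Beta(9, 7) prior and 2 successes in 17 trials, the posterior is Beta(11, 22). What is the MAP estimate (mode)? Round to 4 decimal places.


The mode of Beta(a, b) when a > 1 and b > 1 is (a-1)/(a+b-2)
= (11 - 1) / (11 + 22 - 2)
= 10 / 31
= 0.3226

0.3226


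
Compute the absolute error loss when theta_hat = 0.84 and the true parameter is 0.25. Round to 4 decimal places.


L = |theta_hat - theta_true|
= |0.84 - 0.25| = 0.59

0.59


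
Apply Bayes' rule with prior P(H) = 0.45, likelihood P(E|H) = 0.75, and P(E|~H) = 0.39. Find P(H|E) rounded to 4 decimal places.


Step 1: Compute marginal P(E) = P(E|H)P(H) + P(E|~H)P(~H)
= 0.75*0.45 + 0.39*0.55 = 0.552
Step 2: P(H|E) = P(E|H)P(H)/P(E) = 0.3375/0.552
= 0.6114

0.6114


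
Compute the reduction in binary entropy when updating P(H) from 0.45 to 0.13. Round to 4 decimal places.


H_before = -p*log2(p) - (1-p)*log2(1-p) for p=0.45: 0.9928
H_after for p=0.13: 0.5574
Reduction = 0.9928 - 0.5574 = 0.4353

0.4353


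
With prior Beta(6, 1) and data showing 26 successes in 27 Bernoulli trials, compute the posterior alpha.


Conjugate update: alpha_posterior = alpha_prior + k
= 6 + 26 = 32

32


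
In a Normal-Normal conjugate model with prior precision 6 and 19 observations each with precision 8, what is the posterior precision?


Posterior precision = prior precision + n * observation precision
= 6 + 19 * 8
= 6 + 152 = 158

158


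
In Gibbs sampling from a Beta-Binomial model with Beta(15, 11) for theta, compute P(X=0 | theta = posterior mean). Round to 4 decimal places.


Posterior mean = alpha/(alpha+beta) = 15/26 = 0.5769
P(X=0|theta=mean) = 1 - theta = 0.4231

0.4231


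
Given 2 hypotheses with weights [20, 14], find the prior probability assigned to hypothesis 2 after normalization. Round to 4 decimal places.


To normalize, divide each weight by the sum of all weights.
Sum = 34
Prior(H2) = 14/34 = 0.4118

0.4118


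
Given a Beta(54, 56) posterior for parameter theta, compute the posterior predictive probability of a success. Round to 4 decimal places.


For a Beta-Bernoulli model, the predictive probability is the mean:
P(success) = 54/(54+56) = 54/110 = 0.4909

0.4909


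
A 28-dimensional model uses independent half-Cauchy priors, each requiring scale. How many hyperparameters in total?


Per parameter: 1 (scale).
Total = 28 * 1 = 28

28


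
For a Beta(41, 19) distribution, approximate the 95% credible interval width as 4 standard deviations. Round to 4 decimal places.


Variance of Beta(a,b) = ab / ((a+b)^2 * (a+b+1))
= 41*19 / ((60)^2 * 61)
= 0.0035
SD = sqrt(0.0035) = 0.0596
Width = 4 * SD = 0.2382

0.2382


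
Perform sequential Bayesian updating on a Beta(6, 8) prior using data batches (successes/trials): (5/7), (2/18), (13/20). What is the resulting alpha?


Accumulate successes: 20
Posterior alpha = prior alpha + sum of successes
= 6 + 20 = 26

26


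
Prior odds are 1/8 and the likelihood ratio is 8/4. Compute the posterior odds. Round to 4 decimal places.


Posterior odds = prior odds * likelihood ratio
= (1/8) * (8/4)
= 8 / 32
= 0.25

0.25


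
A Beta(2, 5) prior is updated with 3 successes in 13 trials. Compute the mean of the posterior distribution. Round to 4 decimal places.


After update: Beta(5, 15)
Mean = 5 / (5 + 15) = 5 / 20
= 0.25

0.25


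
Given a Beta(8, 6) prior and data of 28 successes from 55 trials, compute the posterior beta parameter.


Number of failures = 55 - 28 = 27
Posterior beta = 6 + 27 = 33

33


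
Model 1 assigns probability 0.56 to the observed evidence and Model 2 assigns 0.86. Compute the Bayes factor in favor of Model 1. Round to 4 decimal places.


BF = P(data|M1) / P(data|M2)
= 0.56 / 0.86 = 0.6512

0.6512


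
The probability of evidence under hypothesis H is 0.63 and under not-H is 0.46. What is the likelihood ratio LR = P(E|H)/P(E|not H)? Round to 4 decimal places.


LR = 0.63 / 0.46
= 1.3696

1.3696


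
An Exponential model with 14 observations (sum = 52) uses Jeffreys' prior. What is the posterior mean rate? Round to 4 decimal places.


Posterior Gamma(14, 52)
E[lambda] = 14/52 = 0.2692

0.2692


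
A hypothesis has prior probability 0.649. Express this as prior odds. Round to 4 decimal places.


Odds = P(H) / P(not H) = 0.649 / 0.351
= 1.849

1.849


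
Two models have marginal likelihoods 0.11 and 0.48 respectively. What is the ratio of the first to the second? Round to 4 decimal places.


Evidence ratio = 0.11 / 0.48
= 0.2292

0.2292


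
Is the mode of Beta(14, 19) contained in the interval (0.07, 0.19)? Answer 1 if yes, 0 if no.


Mode = (a-1)/(a+b-2) = 13/31 = 0.4194
Interval: (0.07, 0.19)
Contains mode? 0

0


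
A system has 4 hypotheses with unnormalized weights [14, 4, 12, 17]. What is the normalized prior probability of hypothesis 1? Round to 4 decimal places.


The normalized prior is the weight divided by the total.
Total weight = 47
P(H1) = 14 / 47 = 0.2979

0.2979


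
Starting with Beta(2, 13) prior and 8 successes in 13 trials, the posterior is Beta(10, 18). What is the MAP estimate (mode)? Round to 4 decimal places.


The mode of Beta(a, b) when a > 1 and b > 1 is (a-1)/(a+b-2)
= (10 - 1) / (10 + 18 - 2)
= 9 / 26
= 0.3462

0.3462


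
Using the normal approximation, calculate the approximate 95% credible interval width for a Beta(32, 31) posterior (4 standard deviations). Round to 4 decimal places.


Var(Beta) = 32*31/(63^2 * 64) = 0.0039
SD = 0.0625
Width ~ 4*SD = 0.25

0.25


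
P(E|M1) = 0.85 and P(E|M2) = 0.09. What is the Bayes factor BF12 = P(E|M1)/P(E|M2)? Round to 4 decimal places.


Bayes factor BF12 = P(E|M1) / P(E|M2)
= 0.85 / 0.09
= 9.4444

9.4444


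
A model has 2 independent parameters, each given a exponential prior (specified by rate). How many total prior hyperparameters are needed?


Each exponential prior needs 1 hyperparameter (rate).
Total = 1 * 2 = 2

2


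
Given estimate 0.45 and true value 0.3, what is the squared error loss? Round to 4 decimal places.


Squared error = (estimate - true)^2
Difference = 0.15
Loss = 0.15^2 = 0.0225

0.0225


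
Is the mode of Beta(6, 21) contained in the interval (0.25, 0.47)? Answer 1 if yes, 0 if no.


Mode = (a-1)/(a+b-2) = 5/25 = 0.2
Interval: (0.25, 0.47)
Contains mode? 0

0


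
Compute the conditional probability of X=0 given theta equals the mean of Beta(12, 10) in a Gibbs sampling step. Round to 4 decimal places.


Mean of Beta(12, 10) = 0.5455
P(X=0 | theta=0.5455) = 0.4545

0.4545


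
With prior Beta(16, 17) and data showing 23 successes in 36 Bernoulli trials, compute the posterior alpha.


Conjugate update: alpha_posterior = alpha_prior + k
= 16 + 23 = 39

39


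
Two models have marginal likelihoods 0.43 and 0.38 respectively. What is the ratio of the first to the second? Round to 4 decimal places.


Evidence ratio = 0.43 / 0.38
= 1.1316

1.1316


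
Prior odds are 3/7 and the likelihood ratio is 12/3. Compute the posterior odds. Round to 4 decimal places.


Posterior odds = prior odds * likelihood ratio
= (3/7) * (12/3)
= 36 / 21
= 1.7143

1.7143


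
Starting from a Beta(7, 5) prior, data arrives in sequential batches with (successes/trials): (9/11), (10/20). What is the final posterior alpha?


In sequential Bayesian updating, we sum all successes.
Total successes = 19
Final alpha = 7 + 19 = 26

26


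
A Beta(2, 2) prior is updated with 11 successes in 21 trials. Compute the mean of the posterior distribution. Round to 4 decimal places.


After update: Beta(13, 12)
Mean = 13 / (13 + 12) = 13 / 25
= 0.52

0.52


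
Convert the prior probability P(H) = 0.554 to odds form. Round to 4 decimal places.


P(not H) = 1 - 0.554 = 0.446
Odds = 0.554 / 0.446 = 1.2422

1.2422


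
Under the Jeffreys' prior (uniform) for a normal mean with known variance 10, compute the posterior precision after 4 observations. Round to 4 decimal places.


Prior precision = 0 (flat prior).
Post. prec. = 0 + n/var = 4/10 = 0.4

0.4


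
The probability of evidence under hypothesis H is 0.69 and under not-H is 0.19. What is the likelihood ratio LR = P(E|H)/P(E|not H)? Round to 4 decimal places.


LR = 0.69 / 0.19
= 3.6316

3.6316


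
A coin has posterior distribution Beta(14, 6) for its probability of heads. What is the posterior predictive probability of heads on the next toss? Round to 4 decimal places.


Posterior predictive = E[theta] = alpha/(alpha+beta)
= 14/20
= 0.7

0.7


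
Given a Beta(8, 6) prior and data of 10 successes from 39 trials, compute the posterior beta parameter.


Number of failures = 39 - 10 = 29
Posterior beta = 6 + 29 = 35

35


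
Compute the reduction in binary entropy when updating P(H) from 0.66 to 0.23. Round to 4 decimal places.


H_before = -p*log2(p) - (1-p)*log2(1-p) for p=0.66: 0.9248
H_after for p=0.23: 0.778
Reduction = 0.9248 - 0.778 = 0.1468

0.1468


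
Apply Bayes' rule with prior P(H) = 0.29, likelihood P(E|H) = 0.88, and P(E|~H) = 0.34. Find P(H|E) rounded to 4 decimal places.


Step 1: Compute marginal P(E) = P(E|H)P(H) + P(E|~H)P(~H)
= 0.88*0.29 + 0.34*0.71 = 0.4966
Step 2: P(H|E) = P(E|H)P(H)/P(E) = 0.2552/0.4966
= 0.5139

0.5139


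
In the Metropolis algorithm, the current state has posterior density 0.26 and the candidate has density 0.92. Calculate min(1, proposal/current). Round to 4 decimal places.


Ratio = 0.92/0.26 = 3.5385
Acceptance probability = min(1, 3.5385)
= 1.0

1.0


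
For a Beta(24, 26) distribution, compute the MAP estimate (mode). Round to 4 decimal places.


MAP = mode = (a-1)/(a+b-2)
= (24-1)/(24+26-2)
= 23/48 = 0.4792

0.4792


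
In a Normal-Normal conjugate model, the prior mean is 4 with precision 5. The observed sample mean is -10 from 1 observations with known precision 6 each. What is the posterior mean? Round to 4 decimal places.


Posterior precision = tau0 + n*tau = 5 + 1*6 = 11
Posterior mean = (tau0*mu0 + n*tau*xbar) / posterior_precision
= (5*4 + 1*6*-10) / 11
= -40 / 11 = -3.6364

-3.6364


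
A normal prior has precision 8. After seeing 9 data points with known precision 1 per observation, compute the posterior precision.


In the conjugate normal model, precisions add:
tau_posterior = tau_prior + n * tau_data
= 8 + 9*1 = 17

17


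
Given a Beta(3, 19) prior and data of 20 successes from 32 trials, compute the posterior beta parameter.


Number of failures = 32 - 20 = 12
Posterior beta = 19 + 12 = 31

31


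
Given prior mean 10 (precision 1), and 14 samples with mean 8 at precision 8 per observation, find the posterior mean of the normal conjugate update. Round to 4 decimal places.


The posterior mean is a precision-weighted average of prior and data.
Post. prec. = 1 + 112 = 113
Post. mean = (10 + 896)/113 = 906/113 = 8.0177

8.0177


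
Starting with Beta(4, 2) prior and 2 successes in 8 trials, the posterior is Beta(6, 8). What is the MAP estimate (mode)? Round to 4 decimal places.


The mode of Beta(a, b) when a > 1 and b > 1 is (a-1)/(a+b-2)
= (6 - 1) / (6 + 8 - 2)
= 5 / 12
= 0.4167

0.4167


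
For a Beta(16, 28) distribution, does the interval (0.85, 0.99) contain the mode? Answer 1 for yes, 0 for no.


Mode of Beta(a,b) = (a-1)/(a+b-2)
= (16-1)/(16+28-2) = 0.3571
Check: 0.85 <= 0.3571 <= 0.99?
Result: 0

0


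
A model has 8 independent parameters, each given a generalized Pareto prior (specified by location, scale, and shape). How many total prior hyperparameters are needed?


Each generalized Pareto prior needs 3 hyperparameters (location, scale, and shape).
Total = 3 * 8 = 24

24


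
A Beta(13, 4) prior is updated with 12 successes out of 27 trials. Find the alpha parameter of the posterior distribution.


In the Beta-Binomial conjugate update:
alpha_post = alpha_prior + successes
= 13 + 12
= 25

25


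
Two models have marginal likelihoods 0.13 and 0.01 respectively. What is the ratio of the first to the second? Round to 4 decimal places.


Evidence ratio = 0.13 / 0.01
= 13.0

13.0


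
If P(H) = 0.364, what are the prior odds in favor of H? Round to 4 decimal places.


Prior odds = P(H) / (1 - P(H))
= 0.364 / 0.636
= 0.5723

0.5723


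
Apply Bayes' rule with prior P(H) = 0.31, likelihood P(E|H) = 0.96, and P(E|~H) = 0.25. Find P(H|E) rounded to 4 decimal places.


Step 1: Compute marginal P(E) = P(E|H)P(H) + P(E|~H)P(~H)
= 0.96*0.31 + 0.25*0.69 = 0.4701
Step 2: P(H|E) = P(E|H)P(H)/P(E) = 0.2976/0.4701
= 0.6331

0.6331


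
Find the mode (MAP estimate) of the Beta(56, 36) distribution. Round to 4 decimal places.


For Beta(a,b) with a,b > 1:
Mode = (a-1)/(a+b-2) = (56-1)/(92-2)
= 55/90 = 0.6111

0.6111


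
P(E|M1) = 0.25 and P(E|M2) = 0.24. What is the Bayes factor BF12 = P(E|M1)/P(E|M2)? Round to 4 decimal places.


Bayes factor BF12 = P(E|M1) / P(E|M2)
= 0.25 / 0.24
= 1.0417

1.0417


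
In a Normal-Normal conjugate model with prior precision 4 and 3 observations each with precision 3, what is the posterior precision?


Posterior precision = prior precision + n * observation precision
= 4 + 3 * 3
= 4 + 9 = 13

13


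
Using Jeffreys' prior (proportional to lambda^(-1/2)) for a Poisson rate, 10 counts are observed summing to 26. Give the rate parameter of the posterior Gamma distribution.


Conjugate update: Gamma(prior_shape + S, prior_rate + n).
Prior shape = 0.5, prior rate = 0.
Posterior rate = 0 + n = 10

10.0


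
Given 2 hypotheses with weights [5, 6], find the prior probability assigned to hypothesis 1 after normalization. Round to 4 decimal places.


To normalize, divide each weight by the sum of all weights.
Sum = 11
Prior(H1) = 5/11 = 0.4545

0.4545


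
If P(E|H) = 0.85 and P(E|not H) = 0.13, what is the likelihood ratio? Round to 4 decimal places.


Likelihood ratio = P(E|H) / P(E|not H)
= 0.85 / 0.13
= 6.5385

6.5385


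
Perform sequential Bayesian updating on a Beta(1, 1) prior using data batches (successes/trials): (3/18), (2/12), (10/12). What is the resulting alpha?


Accumulate successes: 15
Posterior alpha = prior alpha + sum of successes
= 1 + 15 = 16

16


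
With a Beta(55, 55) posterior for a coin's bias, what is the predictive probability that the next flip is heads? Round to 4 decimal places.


The predictive probability equals the posterior mean.
P(next = heads) = alpha / (alpha + beta)
= 55 / 110 = 0.5

0.5


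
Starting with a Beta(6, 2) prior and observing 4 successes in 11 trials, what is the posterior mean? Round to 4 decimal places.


Posterior parameters: alpha = 6 + 4 = 10
beta = 2 + 7 = 9
Posterior mean = alpha / (alpha + beta) = 10 / 19
= 0.5263

0.5263


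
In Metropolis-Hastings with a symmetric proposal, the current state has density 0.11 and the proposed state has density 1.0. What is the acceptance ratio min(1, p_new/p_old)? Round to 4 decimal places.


Ratio = p_new / p_old = 1.0 / 0.11 = 9.0909
Acceptance = min(1, 9.0909) = 1.0

1.0


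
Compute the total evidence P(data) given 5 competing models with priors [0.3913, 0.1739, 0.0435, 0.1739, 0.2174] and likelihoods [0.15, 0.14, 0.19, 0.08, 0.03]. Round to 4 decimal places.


Marginal likelihood = sum P(model_i) * P(data|model_i)
Model 1: 0.3913 * 0.15 = 0.0587
Model 2: 0.1739 * 0.14 = 0.0243
Model 3: 0.0435 * 0.19 = 0.0083
Model 4: 0.1739 * 0.08 = 0.0139
Model 5: 0.2174 * 0.03 = 0.0065
Total = 0.1117

0.1117


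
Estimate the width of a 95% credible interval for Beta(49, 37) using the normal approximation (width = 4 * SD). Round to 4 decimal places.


For Beta(a,b): Var = ab/((a+b)^2(a+b+1))
Var = 0.0028, SD = 0.0531
Approximate 95% CI width = 4 * 0.0531 = 0.2123

0.2123


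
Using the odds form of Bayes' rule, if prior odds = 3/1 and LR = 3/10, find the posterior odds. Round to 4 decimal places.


Bayes' rule in odds form: posterior odds = prior odds * LR
= (3 * 3) / (1 * 10)
= 9/10 = 0.9

0.9


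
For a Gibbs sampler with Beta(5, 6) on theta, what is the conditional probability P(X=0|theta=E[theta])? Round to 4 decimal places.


E[theta] = 5/(5+6) = 0.4545
P(X=0|theta) = 1 - theta = 0.5455

0.5455


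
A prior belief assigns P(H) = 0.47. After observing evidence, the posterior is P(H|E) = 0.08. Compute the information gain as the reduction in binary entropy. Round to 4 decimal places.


H(prior) = -0.47*log2(0.47) - 0.53*log2(0.53)
= 0.9974
H(post) = -0.08*log2(0.08) - 0.92*log2(0.92)
= 0.4022
IG = 0.9974 - 0.4022 = 0.5952

0.5952


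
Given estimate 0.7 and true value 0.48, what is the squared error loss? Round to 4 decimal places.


Squared error = (estimate - true)^2
Difference = 0.22
Loss = 0.22^2 = 0.0484

0.0484


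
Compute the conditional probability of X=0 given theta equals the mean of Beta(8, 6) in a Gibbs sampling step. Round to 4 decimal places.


Mean of Beta(8, 6) = 0.5714
P(X=0 | theta=0.5714) = 0.4286

0.4286


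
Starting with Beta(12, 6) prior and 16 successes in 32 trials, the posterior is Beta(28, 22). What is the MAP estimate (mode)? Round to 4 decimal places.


The mode of Beta(a, b) when a > 1 and b > 1 is (a-1)/(a+b-2)
= (28 - 1) / (28 + 22 - 2)
= 27 / 48
= 0.5625

0.5625


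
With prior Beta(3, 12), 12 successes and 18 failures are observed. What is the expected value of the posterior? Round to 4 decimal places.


Posterior = Beta(15, 30)
E[theta] = alpha/(alpha+beta)
= 15/45 = 0.3333

0.3333


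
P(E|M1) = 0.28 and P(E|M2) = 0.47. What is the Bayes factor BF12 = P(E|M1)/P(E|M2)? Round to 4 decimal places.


Bayes factor BF12 = P(E|M1) / P(E|M2)
= 0.28 / 0.47
= 0.5957

0.5957


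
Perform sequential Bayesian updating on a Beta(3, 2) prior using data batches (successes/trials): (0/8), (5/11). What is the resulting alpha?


Accumulate successes: 5
Posterior alpha = prior alpha + sum of successes
= 3 + 5 = 8

8


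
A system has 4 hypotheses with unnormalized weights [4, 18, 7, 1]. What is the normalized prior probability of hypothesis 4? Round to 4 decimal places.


The normalized prior is the weight divided by the total.
Total weight = 30
P(H4) = 1 / 30 = 0.0333

0.0333


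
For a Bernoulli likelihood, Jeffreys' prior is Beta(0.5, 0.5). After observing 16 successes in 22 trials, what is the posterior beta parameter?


Jeffreys' prior for Bernoulli is Beta(0.5, 0.5).
Posterior is Beta(0.5 + k, 0.5 + n - k).
Posterior beta = 0.5 + (n - k) = 0.5 + 6 = 6.5

6.5


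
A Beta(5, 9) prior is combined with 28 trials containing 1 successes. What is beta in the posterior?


In conjugate updating:
beta_posterior = beta_prior + (n - k)
= 9 + (28 - 1)
= 9 + 27 = 36

36


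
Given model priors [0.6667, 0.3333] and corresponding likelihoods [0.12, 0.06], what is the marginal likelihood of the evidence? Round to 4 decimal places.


P(E) = sum_i P(M_i) P(E|M_i)
= 0.08 + 0.02
= 0.1

0.1
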